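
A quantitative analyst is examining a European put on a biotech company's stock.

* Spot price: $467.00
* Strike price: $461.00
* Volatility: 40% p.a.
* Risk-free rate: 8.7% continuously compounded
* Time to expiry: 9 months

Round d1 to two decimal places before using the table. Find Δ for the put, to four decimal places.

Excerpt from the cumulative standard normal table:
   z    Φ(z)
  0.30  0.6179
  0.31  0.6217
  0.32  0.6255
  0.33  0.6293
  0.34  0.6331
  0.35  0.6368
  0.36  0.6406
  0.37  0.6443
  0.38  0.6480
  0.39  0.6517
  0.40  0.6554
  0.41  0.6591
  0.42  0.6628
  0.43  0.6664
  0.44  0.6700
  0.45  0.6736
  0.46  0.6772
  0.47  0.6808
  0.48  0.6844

T = 0.75;  σ√T = 0.3464
d₁ = [ln(467/461) + (0.087 + 0.4²/2)·0.75] / 0.3464 = [0.0129 + 0.1253] / 0.3464 = 0.3989 → 0.40
N(d₁) = N(0.40) = 0.6554
Δ_put = N(d₁) − 1 = 0.6554 − 1 = -0.3446

-0.3446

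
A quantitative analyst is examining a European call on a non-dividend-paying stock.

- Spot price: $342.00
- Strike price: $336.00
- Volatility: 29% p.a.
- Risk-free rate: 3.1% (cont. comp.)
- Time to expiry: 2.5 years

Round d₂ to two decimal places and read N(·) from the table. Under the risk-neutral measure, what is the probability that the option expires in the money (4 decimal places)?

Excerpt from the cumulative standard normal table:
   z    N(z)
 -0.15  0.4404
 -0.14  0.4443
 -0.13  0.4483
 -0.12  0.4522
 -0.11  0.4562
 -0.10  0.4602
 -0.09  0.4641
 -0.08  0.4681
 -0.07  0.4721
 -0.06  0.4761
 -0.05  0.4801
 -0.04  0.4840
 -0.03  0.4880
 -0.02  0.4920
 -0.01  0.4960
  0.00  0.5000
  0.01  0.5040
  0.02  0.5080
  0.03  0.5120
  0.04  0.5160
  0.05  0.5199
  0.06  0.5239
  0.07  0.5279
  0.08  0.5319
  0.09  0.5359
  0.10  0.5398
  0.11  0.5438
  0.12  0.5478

σ√T = 0.29·√2.5 = 0.4585
ln(S/K) + (r + σ²/2)T = ln(342/336) + (0.031 + 0.29²/2)·2.5 = 0.0177 + 0.1826 = 0.2003
d₁ = 0.2003 / 0.4585 = 0.4369 which rounds to 0.44
d₂ = d₁ − σ√T = 0.4369 − 0.4585 = -0.0216 which rounds to -0.02
Pr(exercise) under Q = N(d₂) = 0.4920

0.4920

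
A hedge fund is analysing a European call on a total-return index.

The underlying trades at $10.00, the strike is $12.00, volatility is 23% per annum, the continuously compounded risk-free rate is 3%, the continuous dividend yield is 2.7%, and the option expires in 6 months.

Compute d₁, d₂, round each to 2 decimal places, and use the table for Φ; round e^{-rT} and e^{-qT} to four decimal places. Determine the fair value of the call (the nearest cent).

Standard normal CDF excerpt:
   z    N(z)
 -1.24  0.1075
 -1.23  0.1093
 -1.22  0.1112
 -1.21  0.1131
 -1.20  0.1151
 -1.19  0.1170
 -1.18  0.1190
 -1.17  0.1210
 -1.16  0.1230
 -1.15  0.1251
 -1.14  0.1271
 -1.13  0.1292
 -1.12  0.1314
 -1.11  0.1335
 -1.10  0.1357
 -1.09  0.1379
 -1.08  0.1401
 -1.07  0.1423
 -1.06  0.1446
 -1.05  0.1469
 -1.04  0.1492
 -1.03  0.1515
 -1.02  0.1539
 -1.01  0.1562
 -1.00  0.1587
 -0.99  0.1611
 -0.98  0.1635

σ√T = 0.23 × 0.7071 = 0.1626
d₁ = [ln(10/12) + (0.03 − 0.027 + 0.23²/2)·0.5] / 0.1626 = [-0.1823 + 0.0147] / 0.1626 = -1.0305 → -1.03
d₂ = d₁ − σ√T = -1.0305 − 0.1626 = -1.1931 → -1.19
e^(−qT) = e^(−0.027·0.5) = 0.9866;  e^(−rT) = e^(−0.03·0.5) = 0.9851
C = 10·0.9866·N(-1.03) − 12·0.9851·N(-1.19) = 10·0.9866·0.1515 − 12·0.9851·0.1170 = 1.4947 − 1.3831 = 0.1116

$0.11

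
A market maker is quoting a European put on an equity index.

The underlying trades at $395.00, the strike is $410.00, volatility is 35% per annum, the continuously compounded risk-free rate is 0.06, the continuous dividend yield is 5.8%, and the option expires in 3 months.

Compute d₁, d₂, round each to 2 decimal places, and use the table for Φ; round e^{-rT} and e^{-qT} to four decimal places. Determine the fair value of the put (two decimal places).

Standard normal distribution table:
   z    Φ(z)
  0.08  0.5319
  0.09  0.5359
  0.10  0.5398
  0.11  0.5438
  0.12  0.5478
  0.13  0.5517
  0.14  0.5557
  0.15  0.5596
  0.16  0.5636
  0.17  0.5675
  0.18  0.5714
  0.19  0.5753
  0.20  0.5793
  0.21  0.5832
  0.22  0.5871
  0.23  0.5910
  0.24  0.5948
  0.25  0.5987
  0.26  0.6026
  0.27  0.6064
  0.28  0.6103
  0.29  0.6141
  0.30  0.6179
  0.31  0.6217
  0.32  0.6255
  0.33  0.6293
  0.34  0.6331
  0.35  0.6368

σ√T = 0.35 × 0.5000 = 0.1750
d₁ = [ln(395/410) + (0.06 − 0.058 + 0.35²/2)·0.25] / 0.1750 = [-0.0373 + 0.0158] / 0.1750 = -0.1226 ≈ -0.12
d₂ = d₁ − σ√T = -0.1226 − 0.1750 = -0.2976 ≈ -0.30
e^(−qT) = e^(−0.058·0.25) = 0.9856;  e^(−rT) = e^(−0.06·0.25) = 0.9851
N(−d₂) = N(0.30) = 0.6179;  N(−d₁) = N(0.12) = 0.5478
P = 410·0.9851·0.6179 − 395·0.9856·0.5478 = 249.5642 − 213.2651 = 36.2991

$36.30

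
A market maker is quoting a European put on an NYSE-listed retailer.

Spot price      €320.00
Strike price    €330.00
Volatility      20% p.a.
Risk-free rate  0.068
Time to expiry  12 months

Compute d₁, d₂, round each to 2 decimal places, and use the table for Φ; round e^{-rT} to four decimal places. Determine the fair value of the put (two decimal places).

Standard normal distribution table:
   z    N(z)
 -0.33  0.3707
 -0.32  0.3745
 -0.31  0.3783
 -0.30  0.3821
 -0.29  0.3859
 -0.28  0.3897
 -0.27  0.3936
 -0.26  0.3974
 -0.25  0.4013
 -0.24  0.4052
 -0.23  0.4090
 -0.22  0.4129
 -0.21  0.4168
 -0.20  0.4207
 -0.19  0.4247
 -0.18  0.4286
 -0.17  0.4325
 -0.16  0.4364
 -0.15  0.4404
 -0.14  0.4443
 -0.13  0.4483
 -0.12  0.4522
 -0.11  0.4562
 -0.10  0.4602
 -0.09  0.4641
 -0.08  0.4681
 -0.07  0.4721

T = 1;  σ√T = 0.2000
d₁ = [ln(320/330) + (0.068 + ½·0.2²)·1] / (σ√T) = (-0.0308 + 0.0880) / 0.2000 = 0.2861 ⇒ 0.29
d₂ = 0.2861 − 0.2000 = 0.0861 ⇒ 0.09
e^(−rT) = e^(−0.068·1) = 0.9343
N(−d₂) = N(-0.09) = 0.4641;  N(−d₁) = N(-0.29) = 0.3859
P = 330·0.9343·0.4641 − 320·0.3859 = 143.0908 − 123.4880 = 19.6028

€19.60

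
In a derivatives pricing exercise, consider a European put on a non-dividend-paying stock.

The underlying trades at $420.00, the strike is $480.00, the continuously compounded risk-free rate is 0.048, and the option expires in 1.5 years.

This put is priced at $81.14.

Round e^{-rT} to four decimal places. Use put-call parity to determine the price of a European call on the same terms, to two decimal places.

e^(−rT) = e^(−0.048·1.5) = 0.9305
Put-call parity: C − P = S − K·e^(−rT) = 420 − 480·0.9305 = 420 − 446.6400 = -26.6400
C = P + (C − P) = 81.14 + (-26.6400) = 54.5000

$54.50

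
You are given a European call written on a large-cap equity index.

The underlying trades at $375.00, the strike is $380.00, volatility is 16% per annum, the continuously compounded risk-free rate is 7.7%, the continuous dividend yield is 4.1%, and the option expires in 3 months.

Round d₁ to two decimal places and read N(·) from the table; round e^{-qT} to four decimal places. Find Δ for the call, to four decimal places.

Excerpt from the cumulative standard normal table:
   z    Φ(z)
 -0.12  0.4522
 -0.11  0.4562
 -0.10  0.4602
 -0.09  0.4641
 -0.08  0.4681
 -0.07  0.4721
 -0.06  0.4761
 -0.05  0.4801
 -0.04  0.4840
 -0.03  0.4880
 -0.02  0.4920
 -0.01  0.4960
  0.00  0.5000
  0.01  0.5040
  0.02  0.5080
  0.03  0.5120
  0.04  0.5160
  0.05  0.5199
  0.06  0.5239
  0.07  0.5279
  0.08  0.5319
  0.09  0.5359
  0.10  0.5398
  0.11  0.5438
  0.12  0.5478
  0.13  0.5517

0.4909

T = 0.25;  σ√T = 0.0800
ln(S/K) + (r − q + σ²/2)T = ln(375/380) + (0.077 − 0.041 + 0.16²/2)·0.25 = -0.0132 + 0.0122 = -0.0010
d₁ = -0.0010 / 0.0800 = -0.0131 → -0.01
N(d₁) = N(-0.01) = 0.4960
Δ_call = exp(−qT)·N(d₁) = 0.9898·0.4960 = 0.4909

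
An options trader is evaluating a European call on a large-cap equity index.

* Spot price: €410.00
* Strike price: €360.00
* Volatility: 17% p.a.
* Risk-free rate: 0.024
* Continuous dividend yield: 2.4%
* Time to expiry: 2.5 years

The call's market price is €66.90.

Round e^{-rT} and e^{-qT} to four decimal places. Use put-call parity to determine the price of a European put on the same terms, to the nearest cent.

€19.81

exp(−qT) = exp(−0.024·2.5) = 0.9418;  exp(−rT) = exp(−0.024·2.5) = 0.9418
Put-call parity: C − P = S·e^(−qT) − K·e^(−rT) = 410·0.9418 − 360·0.9418 = 386.1380 − 339.0480 = 47.0900
P = C − (C − P) = 66.90 − (47.0900) = 19.8100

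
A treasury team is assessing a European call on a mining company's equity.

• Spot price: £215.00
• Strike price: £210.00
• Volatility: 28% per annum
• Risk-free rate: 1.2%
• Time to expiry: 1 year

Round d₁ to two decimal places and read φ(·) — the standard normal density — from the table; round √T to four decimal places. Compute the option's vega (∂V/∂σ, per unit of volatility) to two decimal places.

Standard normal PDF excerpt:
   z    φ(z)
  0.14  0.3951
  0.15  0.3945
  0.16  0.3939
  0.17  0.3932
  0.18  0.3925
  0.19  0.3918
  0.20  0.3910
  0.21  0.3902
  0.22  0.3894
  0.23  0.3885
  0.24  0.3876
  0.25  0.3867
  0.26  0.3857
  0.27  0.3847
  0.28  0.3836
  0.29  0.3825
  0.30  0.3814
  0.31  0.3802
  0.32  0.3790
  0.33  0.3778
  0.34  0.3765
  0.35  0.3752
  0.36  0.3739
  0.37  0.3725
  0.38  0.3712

82.71

σ√T = 0.28·√1 = 0.2800
d₁ = [ln(215/210) + (0.012 + ½·0.28²)·1] / (σ√T) = (0.0235 + 0.0512) / 0.2800 = 0.2669 → 0.27
√T = √1 = 1.0000
φ(d₁) = φ(0.27) = 0.3847
vega = S·φ(d₁)·√T = 215·0.3847·1.0000 = 82.7105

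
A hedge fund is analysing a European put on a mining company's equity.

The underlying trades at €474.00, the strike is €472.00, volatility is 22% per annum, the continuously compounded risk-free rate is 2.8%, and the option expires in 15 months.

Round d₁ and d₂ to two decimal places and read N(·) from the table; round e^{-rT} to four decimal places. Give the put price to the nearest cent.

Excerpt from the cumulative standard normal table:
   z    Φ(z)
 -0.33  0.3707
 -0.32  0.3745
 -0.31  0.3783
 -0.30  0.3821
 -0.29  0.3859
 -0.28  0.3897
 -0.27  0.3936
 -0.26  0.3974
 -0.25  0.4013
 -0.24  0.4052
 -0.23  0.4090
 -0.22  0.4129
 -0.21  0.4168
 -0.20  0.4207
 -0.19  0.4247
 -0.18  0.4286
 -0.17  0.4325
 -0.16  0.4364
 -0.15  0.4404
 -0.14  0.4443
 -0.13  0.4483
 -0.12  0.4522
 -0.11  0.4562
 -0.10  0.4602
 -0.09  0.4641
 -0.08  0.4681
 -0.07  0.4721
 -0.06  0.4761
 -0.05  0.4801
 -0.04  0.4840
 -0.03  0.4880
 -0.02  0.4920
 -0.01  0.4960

€35.87

σ√T = 0.22·√1.25 = 0.2460
d₁ = [ln(474/472) + (0.028 + ½·0.22²)·1.25] / (σ√T) = (0.0042 + 0.0653) / 0.2460 = 0.2825 → 0.28
d₂ = 0.2825 − 0.2460 = 0.0365 → 0.04
e^(−rT) = e^(−0.028·1.25) = 0.9656
P = 472·0.9656·N(-0.04) − 474·N(-0.28) = 472·0.9656·0.4840 − 474·0.3897 = 220.5894 − 184.7178 = 35.8716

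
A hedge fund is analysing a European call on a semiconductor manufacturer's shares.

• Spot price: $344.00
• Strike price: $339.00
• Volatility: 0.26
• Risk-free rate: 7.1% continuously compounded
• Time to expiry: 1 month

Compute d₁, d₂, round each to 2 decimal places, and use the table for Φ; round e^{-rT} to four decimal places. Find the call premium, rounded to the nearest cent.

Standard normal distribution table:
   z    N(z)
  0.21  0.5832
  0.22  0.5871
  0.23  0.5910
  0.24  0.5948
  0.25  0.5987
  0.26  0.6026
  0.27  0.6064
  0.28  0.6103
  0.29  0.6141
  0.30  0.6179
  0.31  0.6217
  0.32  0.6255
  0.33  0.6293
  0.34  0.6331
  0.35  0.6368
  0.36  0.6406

$13.42

σ√T = 0.26·√0.08333 = 0.0751
ln(S/K) + (r + σ²/2)T = ln(344/339) + (0.071 + 0.26²/2)·0.08333 = 0.0146 + 0.0087 = 0.0234
d₁ = 0.0234 / 0.0751 = 0.3114 ⇒ 0.31
d₂ = d₁ − σ√T = 0.3114 − 0.0751 = 0.2364 ⇒ 0.24
e^(−rT) = e^(−0.071·0.08333) = 0.9941
N(d₁) = N(0.31) = 0.6217;  N(d₂) = N(0.24) = 0.5948
C = 344·0.6217 − 339·0.9941·0.5948 = 213.8648 − 200.4475 = 13.4173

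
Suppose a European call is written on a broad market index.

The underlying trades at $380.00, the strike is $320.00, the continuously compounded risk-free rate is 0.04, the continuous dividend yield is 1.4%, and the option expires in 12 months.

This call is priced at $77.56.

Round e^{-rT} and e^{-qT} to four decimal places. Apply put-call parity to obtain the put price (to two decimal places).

exp(−qT) = exp(−0.014·1) = 0.9861;  exp(−rT) = exp(−0.04·1) = 0.9608
Put-call parity: C − P = S·e^(−qT) − K·e^(−rT) = 380·0.9861 − 320·0.9608 = 374.7180 − 307.4560 = 67.2620
P = C − (C − P) = 77.56 − (67.2620) = 10.2980

$10.30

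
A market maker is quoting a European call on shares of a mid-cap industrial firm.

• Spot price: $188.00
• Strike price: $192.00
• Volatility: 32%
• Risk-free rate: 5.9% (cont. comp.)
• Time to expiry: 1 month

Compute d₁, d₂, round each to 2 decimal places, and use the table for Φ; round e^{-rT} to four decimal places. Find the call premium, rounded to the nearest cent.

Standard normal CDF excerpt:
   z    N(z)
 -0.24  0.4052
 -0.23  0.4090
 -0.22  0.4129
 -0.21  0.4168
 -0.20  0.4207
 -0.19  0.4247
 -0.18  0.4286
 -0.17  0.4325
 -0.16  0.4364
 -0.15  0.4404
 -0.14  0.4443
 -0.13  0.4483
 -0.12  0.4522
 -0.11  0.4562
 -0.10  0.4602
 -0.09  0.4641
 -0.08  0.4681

$5.39

T = 0.08333;  σ√T = 0.0924
d₁ = [ln(188/192) + (0.059 + ½·0.32²)·0.08333] / (σ√T) = (-0.0211 + 0.0092) / 0.0924 = -0.1285 ≈ -0.13
d₂ = -0.1285 − 0.0924 = -0.2209 ≈ -0.22
exp(−rT) = exp(−0.059·0.08333) = 0.9951
N(d₁) = N(-0.13) = 0.4483;  N(d₂) = N(-0.22) = 0.4129
C = 188·0.4483 − 192·0.9951·0.4129 = 84.2804 − 78.8883 = 5.3921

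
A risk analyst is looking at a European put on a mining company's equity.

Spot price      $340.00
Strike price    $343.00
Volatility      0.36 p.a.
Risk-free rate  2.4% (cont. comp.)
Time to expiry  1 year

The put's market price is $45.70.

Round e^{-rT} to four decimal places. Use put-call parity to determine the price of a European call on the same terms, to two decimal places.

e^(−rT) = e^(−0.024·1) = 0.9763
Put-call parity: C − P = S − K·e^(−rT) = 340 − 343·0.9763 = 340 − 334.8709 = 5.1291
C = P + (C − P) = 45.70 + (5.1291) = 50.8291

$50.83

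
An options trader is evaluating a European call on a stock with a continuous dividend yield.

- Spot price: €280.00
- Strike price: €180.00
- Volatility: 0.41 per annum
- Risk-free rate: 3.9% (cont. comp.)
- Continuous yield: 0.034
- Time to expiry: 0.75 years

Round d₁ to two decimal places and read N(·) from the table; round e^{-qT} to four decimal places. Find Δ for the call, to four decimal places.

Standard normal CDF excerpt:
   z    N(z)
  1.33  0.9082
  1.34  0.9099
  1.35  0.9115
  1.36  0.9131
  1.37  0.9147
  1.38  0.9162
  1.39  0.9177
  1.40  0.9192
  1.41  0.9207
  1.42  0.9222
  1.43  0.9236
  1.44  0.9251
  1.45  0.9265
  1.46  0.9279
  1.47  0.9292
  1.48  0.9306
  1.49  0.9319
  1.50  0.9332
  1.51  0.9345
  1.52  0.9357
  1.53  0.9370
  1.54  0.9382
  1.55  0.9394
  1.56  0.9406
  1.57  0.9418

σ√T = 0.41 × 0.8660 = 0.3551
ln(S/K) + (r − q + σ²/2)T = ln(280/180) + (0.039 − 0.034 + 0.41²/2)·0.75 = 0.4418 + 0.0668 = 0.5086
d₁ = 0.5086 / 0.3551 = 1.4324 → 1.43
N(d₁) = N(1.43) = 0.9236
Δ_call = exp(−qT)·N(d₁) = 0.9748·0.9236 = 0.9003

0.9003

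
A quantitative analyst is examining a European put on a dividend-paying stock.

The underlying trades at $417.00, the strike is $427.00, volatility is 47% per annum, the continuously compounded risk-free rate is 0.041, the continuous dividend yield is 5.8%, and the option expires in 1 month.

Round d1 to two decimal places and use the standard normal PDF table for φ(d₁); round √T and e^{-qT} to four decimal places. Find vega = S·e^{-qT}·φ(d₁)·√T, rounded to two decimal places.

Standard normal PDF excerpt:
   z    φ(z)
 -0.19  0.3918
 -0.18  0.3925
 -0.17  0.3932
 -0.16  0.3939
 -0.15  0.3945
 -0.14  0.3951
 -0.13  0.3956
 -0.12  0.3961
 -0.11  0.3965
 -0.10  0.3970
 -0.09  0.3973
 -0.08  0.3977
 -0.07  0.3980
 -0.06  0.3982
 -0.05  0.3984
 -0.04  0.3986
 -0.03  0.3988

σ√T = 0.47·√0.08333 = 0.1357
d₁ = [ln(417/427) + (0.041 − 0.058 + 0.47²/2)·0.08333] / 0.1357 = [-0.0237 + 0.0078] / 0.1357 = -0.1173 ⇒ -0.12
√T = √0.08333 = 0.2887
φ(d₁) = φ(-0.12) = 0.3961
e^(−qT) = e^(−0.058·0.08333) = 0.9952
vega = S·e^(−qT)·φ(d₁)·√T = 417·0.9952·0.3961·0.2887 = 47.4568
(Vega is the same for a European call and put with the same parameters.)

47.46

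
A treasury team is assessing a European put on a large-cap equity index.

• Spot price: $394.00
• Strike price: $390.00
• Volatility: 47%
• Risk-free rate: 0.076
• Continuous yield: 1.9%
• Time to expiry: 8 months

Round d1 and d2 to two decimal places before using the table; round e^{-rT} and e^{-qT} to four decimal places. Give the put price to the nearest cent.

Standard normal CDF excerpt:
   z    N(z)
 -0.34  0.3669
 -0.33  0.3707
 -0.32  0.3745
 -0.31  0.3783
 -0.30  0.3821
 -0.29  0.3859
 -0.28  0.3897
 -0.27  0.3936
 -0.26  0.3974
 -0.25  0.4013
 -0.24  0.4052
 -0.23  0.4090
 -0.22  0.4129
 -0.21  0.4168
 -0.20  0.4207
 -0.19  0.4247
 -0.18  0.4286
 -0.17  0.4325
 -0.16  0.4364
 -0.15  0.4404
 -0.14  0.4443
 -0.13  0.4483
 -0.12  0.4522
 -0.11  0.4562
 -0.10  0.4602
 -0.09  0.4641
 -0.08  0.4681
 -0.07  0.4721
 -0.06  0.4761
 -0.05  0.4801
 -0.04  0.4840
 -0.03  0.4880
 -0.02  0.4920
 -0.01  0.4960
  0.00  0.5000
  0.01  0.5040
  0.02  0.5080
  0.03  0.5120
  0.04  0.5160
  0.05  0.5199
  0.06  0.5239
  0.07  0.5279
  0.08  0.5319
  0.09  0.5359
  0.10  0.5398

T = 0.6667;  σ√T = 0.3838
d₁ = [ln(394/390) + (0.076 − 0.019 + 0.47²/2)·0.6667] / 0.3838 = [0.0102 + 0.1116] / 0.3838 = 0.3175 → 0.32
d₂ = d₁ − σ√T = 0.3175 − 0.3838 = -0.0663 → -0.07
exp(−qT) = exp(−0.019·0.6667) = 0.9874;  exp(−rT) = exp(−0.076·0.6667) = 0.9506
N(−d₂) = N(0.07) = 0.5279;  N(−d₁) = N(-0.32) = 0.3745
P = 390·0.9506·0.5279 − 394·0.9874·0.3745 = 195.7105 − 145.6938 = 50.0166

$50.02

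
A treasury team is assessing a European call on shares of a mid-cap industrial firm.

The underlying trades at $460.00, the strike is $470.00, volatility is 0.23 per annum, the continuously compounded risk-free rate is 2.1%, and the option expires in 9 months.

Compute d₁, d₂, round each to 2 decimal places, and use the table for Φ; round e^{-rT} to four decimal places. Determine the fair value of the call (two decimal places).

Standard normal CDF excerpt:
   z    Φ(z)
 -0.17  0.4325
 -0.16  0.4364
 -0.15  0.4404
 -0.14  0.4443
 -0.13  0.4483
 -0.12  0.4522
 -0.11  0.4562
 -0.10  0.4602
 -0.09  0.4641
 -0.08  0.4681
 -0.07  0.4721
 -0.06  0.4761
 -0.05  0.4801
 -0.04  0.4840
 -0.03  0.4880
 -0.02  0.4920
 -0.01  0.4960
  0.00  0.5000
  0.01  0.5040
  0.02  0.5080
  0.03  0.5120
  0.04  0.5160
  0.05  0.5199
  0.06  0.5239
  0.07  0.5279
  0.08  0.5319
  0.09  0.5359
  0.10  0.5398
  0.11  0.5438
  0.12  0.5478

$35.42

σ√T = 0.23·√0.75 = 0.1992
d₁ = [ln(460/470) + (0.021 + 0.23²/2)·0.75] / 0.1992 = [-0.0215 + 0.0356] / 0.1992 = 0.0707 → 0.07
d₂ = d₁ − σ√T = 0.0707 − 0.1992 = -0.1285 → -0.13
e^(−rT) = e^(−0.021·0.75) = 0.9844
N(d₁) = N(0.07) = 0.5279;  N(d₂) = N(-0.13) = 0.4483
C = 460·0.5279 − 470·0.9844·0.4483 = 242.8340 − 207.4141 = 35.4199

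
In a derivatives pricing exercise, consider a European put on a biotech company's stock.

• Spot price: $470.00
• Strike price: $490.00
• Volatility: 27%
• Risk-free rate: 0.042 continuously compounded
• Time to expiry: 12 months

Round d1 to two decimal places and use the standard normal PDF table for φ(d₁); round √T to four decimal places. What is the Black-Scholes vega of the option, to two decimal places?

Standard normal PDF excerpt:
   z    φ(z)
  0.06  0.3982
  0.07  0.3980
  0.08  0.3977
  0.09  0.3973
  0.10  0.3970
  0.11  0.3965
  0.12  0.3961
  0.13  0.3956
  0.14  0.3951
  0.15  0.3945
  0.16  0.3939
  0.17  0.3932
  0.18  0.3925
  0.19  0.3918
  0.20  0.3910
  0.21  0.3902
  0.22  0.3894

185.70

σ√T = 0.27 × 1.0000 = 0.2700
ln(S/K) + (r + σ²/2)T = ln(470/490) + (0.042 + 0.27²/2)·1 = -0.0417 + 0.0785 = 0.0368
d₁ = 0.0368 / 0.2700 = 0.1362 which rounds to 0.14
√T = √1 = 1.0000
φ(d₁) = φ(0.14) = 0.3951
vega = S·φ(d₁)·√T = 470·0.3951·1.0000 = 185.6970
(Vega is the same for a European call and put with the same parameters.)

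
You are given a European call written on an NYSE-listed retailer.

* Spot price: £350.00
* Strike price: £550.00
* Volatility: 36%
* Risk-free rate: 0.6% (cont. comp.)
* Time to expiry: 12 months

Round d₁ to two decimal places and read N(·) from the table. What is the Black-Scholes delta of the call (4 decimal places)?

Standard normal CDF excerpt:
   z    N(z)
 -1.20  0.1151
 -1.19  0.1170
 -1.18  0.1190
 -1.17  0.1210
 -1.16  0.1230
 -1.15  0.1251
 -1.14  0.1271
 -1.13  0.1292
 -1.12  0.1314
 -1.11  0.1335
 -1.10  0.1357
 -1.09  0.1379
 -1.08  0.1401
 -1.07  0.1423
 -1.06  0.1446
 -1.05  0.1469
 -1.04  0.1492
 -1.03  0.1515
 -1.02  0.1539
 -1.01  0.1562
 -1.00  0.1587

0.1446

σ√T = 0.36 × 1.0000 = 0.3600
d₁ = [ln(350/550) + (0.006 + 0.36²/2)·1] / 0.3600 = [-0.4520 + 0.0708] / 0.3600 = -1.0588 → -1.06
N(d₁) = N(-1.06) = 0.1446
Δ_call = N(d₁) = 0.1446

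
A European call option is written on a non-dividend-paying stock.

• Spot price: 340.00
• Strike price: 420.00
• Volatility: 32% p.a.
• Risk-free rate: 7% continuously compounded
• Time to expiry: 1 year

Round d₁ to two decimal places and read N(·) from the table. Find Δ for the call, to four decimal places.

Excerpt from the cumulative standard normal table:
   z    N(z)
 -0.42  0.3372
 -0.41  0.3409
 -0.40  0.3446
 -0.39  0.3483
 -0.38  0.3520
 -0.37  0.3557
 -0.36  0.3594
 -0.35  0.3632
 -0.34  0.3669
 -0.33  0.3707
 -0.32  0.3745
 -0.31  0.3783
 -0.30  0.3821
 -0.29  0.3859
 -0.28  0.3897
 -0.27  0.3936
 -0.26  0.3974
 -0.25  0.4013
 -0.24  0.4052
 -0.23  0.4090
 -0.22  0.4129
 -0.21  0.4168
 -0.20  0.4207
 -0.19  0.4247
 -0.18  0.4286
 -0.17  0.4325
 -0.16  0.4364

σ√T = 0.32 × 1.0000 = 0.3200
d₁ = [ln(340/420) + (0.07 + 0.32²/2)·1] / 0.3200 = [-0.2113 + 0.1212] / 0.3200 = -0.2816 ⇒ -0.28
N(d₁) = N(-0.28) = 0.3897
Δ_call = N(d₁) = 0.3897

0.3897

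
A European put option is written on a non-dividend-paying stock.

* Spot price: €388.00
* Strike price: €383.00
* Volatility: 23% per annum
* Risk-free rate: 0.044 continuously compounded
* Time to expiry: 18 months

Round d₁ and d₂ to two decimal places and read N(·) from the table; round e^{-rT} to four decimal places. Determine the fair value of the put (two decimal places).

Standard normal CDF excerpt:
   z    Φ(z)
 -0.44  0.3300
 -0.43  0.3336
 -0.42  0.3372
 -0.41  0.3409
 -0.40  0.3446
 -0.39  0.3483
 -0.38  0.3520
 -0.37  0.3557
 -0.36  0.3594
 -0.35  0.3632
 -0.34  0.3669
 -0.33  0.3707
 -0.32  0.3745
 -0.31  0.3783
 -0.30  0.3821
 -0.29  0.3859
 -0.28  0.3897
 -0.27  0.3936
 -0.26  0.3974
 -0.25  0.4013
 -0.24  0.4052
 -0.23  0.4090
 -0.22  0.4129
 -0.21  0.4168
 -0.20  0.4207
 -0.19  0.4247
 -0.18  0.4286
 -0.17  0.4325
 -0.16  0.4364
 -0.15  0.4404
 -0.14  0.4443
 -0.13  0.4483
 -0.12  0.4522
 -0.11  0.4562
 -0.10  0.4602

T = 1.5;  σ√T = 0.2817
d₁ = [ln(388/383) + (0.044 + ½·0.23²)·1.5] / (σ√T) = (0.0130 + 0.1057) / 0.2817 = 0.4212 which rounds to 0.42
d₂ = 0.4212 − 0.2817 = 0.1395 which rounds to 0.14
exp(−rT) = exp(−0.044·1.5) = 0.9361
N(−d₂) = N(-0.14) = 0.4443;  N(−d₁) = N(-0.42) = 0.3372
P = 383·0.9361·0.4443 − 388·0.3372 = 159.2932 − 130.8336 = 28.4596

€28.46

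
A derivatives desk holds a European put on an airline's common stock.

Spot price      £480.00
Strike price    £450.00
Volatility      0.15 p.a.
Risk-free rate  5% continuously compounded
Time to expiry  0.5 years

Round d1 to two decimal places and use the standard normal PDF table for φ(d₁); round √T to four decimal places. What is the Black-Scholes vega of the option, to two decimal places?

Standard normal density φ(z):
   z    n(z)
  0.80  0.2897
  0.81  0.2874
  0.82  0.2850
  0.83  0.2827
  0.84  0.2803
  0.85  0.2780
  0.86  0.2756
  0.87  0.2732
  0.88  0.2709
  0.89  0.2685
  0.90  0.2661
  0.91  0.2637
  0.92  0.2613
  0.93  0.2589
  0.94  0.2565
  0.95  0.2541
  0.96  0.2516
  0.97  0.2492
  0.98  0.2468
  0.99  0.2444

σ√T = 0.15 × 0.7071 = 0.1061
d₁ = [ln(480/450) + (0.05 + 0.15²/2)·0.5] / 0.1061 = [0.0645 + 0.0306] / 0.1061 = 0.8972 → 0.90
√T = √0.5 = 0.7071
φ(d₁) = φ(0.90) = 0.2661
vega = S·φ(d₁)·√T = 480·0.2661·0.7071 = 90.3165
(Vega is the same for a European call and put with the same parameters.)

90.32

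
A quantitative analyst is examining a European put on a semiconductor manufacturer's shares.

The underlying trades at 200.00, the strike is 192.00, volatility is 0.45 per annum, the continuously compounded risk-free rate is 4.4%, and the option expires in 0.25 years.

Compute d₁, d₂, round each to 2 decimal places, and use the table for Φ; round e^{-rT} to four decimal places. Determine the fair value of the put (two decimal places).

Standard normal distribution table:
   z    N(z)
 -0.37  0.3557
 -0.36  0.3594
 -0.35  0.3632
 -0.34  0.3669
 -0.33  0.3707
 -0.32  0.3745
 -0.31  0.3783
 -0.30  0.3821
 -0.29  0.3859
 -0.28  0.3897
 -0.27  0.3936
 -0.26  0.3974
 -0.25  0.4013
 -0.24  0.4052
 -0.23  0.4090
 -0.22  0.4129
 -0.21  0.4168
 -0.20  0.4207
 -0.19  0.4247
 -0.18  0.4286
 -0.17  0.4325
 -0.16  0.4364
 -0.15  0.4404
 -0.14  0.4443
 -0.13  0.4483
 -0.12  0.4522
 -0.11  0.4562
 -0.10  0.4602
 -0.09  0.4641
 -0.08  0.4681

12.50

σ√T = 0.45 × 0.5000 = 0.2250
d₁ = [ln(200/192) + (0.044 + 0.45²/2)·0.25] / 0.2250 = [0.0408 + 0.0363] / 0.2250 = 0.3428 ≈ 0.34
d₂ = d₁ − σ√T = 0.3428 − 0.2250 = 0.1178 ≈ 0.12
e^(−rT) = e^(−0.044·0.25) = 0.9891
N(−d₂) = N(-0.12) = 0.4522;  N(−d₁) = N(-0.34) = 0.3669
P = 192·0.9891·0.4522 − 200·0.3669 = 85.8760 − 73.3800 = 12.4960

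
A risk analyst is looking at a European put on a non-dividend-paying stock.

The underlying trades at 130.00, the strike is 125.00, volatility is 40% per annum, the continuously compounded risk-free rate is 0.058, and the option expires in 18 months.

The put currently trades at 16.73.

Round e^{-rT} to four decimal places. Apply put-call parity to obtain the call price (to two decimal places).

e^(−rT) = e^(−0.058·1.5) = 0.9167
Put-call parity: C − P = S − K·e^(−rT) = 130 − 125·0.9167 = 130 − 114.5875 = 15.4125
C = P + (C − P) = 16.73 + (15.4125) = 32.1425

32.14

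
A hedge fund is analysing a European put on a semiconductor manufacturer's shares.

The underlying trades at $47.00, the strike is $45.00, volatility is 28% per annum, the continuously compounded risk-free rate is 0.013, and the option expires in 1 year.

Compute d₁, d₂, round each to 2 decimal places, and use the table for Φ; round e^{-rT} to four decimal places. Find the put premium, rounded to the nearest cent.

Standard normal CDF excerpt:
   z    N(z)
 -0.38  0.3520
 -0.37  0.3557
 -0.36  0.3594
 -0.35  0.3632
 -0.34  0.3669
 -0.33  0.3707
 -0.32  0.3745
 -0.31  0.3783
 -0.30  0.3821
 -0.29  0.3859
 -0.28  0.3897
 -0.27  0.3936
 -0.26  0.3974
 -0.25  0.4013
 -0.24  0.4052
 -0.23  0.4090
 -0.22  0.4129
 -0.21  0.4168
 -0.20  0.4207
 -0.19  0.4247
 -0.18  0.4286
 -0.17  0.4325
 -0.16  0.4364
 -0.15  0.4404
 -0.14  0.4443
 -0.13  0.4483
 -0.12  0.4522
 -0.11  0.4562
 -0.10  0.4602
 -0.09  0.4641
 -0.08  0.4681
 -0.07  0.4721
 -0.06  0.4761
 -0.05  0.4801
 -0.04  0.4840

σ√T = 0.28 × 1.0000 = 0.2800
d₁ = [ln(47/45) + (0.013 + ½·0.28²)·1] / (σ√T) = (0.0435 + 0.0522) / 0.2800 = 0.3417 ⇒ 0.34
d₂ = 0.3417 − 0.2800 = 0.0617 ⇒ 0.06
exp(−rT) = exp(−0.013·1) = 0.9871
P = 45·0.9871·N(-0.06) − 47·N(-0.34) = 45·0.9871·0.4761 − 47·0.3669 = 21.1481 − 17.2443 = 3.9038

$3.90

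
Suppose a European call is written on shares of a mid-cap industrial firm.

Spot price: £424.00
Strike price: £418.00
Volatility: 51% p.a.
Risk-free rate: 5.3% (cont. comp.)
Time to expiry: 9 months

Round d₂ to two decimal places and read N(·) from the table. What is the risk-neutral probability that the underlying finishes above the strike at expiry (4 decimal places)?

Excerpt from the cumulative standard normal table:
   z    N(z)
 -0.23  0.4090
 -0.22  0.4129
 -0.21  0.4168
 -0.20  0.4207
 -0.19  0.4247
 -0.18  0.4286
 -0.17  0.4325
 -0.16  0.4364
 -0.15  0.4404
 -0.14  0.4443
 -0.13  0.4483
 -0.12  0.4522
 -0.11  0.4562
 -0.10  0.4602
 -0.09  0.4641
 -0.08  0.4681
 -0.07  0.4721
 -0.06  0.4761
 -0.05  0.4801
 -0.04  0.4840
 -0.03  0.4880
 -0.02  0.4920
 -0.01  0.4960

σ√T = 0.51·√0.75 = 0.4417
d₁ = [ln(424/418) + (0.053 + 0.51²/2)·0.75] / 0.4417 = [0.0143 + 0.1373] / 0.4417 = 0.3431 ≈ 0.34
d₂ = d₁ − σ√T = 0.3431 − 0.4417 = -0.0986 ≈ -0.10
Pr(exercise) under Q = N(d₂) = 0.4602

0.4602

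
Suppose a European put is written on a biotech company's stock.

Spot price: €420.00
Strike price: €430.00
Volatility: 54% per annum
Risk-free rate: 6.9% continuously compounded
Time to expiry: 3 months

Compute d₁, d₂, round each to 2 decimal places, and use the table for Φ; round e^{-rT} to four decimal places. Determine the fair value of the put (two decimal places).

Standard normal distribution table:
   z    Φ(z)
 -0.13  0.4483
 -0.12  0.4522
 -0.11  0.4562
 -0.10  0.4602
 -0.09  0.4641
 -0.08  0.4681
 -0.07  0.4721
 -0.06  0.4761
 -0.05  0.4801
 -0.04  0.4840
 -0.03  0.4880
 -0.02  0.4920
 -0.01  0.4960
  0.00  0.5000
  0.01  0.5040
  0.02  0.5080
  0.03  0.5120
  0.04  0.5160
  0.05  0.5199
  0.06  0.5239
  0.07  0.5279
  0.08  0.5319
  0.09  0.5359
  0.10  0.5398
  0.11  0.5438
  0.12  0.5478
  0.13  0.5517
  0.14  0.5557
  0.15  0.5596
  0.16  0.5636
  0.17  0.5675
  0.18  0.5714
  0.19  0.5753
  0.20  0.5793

€46.60

σ√T = 0.54 × 0.5000 = 0.2700
ln(S/K) + (r + σ²/2)T = ln(420/430) + (0.069 + 0.54²/2)·0.25 = -0.0235 + 0.0537 = 0.0302
d₁ = 0.0302 / 0.2700 = 0.1117 ⇒ 0.11
d₂ = d₁ − σ√T = 0.1117 − 0.2700 = -0.1583 ⇒ -0.16
exp(−rT) = exp(−0.069·0.25) = 0.9829
P = 430·0.9829·N(0.16) − 420·N(-0.11) = 430·0.9829·0.5636 − 420·0.4562 = 238.2038 − 191.6040 = 46.5998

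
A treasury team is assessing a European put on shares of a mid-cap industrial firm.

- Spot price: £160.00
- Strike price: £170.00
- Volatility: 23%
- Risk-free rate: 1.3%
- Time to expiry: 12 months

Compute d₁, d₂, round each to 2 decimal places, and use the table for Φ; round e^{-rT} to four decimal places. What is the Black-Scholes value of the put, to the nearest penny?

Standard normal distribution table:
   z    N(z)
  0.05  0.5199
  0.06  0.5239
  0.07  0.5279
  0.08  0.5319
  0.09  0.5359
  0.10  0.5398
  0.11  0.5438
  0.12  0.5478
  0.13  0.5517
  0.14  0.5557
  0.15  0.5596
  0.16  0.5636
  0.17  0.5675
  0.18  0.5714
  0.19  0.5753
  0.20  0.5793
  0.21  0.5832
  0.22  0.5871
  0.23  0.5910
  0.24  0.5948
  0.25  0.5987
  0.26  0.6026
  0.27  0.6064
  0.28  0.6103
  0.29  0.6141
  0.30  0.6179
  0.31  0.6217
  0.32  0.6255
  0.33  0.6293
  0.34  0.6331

£19.22

σ√T = 0.23 × 1.0000 = 0.2300
ln(S/K) + (r + σ²/2)T = ln(160/170) + (0.013 + 0.23²/2)·1 = -0.0606 + 0.0394 = -0.0212
d₁ = -0.0212 / 0.2300 = -0.0921 ⇒ -0.09
d₂ = d₁ − σ√T = -0.0921 − 0.2300 = -0.3221 ⇒ -0.32
e^(−rT) = e^(−0.013·1) = 0.9871
N(−d₂) = N(0.32) = 0.6255;  N(−d₁) = N(0.09) = 0.5359
P = 170·0.9871·0.6255 − 160·0.5359 = 104.9633 − 85.7440 = 19.2193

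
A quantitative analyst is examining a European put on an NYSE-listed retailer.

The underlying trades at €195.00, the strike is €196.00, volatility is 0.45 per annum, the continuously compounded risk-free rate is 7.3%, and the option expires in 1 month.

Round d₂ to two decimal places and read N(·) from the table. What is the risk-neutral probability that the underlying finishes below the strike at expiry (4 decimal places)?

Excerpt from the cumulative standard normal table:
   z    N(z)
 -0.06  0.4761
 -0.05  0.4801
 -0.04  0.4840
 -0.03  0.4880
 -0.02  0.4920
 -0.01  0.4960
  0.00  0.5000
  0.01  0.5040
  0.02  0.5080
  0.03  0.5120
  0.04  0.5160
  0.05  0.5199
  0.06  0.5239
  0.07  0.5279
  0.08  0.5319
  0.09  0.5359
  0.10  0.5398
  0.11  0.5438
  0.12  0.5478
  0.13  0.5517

0.5239

T = 0.08333;  σ√T = 0.1299
d₁ = [ln(195/196) + (0.073 + 0.45²/2)·0.08333] / 0.1299 = [-0.0051 + 0.0145] / 0.1299 = 0.0724 → 0.07
d₂ = d₁ − σ√T = 0.0724 − 0.1299 = -0.0575 → -0.06
Risk-neutral Pr[S_T < K] = N(−d₂) = N(0.06) = 0.5239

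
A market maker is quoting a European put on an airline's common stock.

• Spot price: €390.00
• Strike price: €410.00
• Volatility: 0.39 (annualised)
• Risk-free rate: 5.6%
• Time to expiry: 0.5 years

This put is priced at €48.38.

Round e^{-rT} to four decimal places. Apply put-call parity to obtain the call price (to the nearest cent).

exp(−rT) = exp(−0.056·0.5) = 0.9724
Put-call parity: C − P = S − K·e^(−rT) = 390 − 410·0.9724 = 390 − 398.6840 = -8.6840
C = P + (C − P) = 48.38 + (-8.6840) = 39.6960

€39.70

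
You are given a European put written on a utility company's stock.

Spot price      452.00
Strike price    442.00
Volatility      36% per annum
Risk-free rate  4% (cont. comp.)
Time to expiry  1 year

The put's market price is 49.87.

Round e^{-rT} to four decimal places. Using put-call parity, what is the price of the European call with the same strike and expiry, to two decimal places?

77.20

e^(−rT) = e^(−0.04·1) = 0.9608
Put-call parity: C − P = S − K·e^(−rT) = 452 − 442·0.9608 = 452 − 424.6736 = 27.3264
C = P + (C − P) = 49.87 + (27.3264) = 77.1964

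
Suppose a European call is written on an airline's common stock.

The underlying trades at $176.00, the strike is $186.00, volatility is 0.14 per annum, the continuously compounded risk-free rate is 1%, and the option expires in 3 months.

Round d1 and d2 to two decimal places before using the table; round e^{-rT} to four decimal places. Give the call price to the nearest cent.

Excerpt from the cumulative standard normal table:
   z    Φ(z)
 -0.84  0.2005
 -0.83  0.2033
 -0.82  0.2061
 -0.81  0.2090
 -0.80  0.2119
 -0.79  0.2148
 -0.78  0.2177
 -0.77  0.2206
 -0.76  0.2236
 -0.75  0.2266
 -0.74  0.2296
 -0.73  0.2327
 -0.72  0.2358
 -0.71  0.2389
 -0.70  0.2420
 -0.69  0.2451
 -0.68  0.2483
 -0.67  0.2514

σ√T = 0.14·√0.25 = 0.0700
d₁ = [ln(176/186) + (0.01 + 0.14²/2)·0.25] / 0.0700 = [-0.0553 + 0.0050] / 0.0700 = -0.7188 ≈ -0.72
d₂ = d₁ − σ√T = -0.7188 − 0.0700 = -0.7888 ≈ -0.79
exp(−rT) = exp(−0.01·0.25) = 0.9975
N(d₁) = N(-0.72) = 0.2358;  N(d₂) = N(-0.79) = 0.2148
C = 176·0.2358 − 186·0.9975·0.2148 = 41.5008 − 39.8529 = 1.6479

$1.65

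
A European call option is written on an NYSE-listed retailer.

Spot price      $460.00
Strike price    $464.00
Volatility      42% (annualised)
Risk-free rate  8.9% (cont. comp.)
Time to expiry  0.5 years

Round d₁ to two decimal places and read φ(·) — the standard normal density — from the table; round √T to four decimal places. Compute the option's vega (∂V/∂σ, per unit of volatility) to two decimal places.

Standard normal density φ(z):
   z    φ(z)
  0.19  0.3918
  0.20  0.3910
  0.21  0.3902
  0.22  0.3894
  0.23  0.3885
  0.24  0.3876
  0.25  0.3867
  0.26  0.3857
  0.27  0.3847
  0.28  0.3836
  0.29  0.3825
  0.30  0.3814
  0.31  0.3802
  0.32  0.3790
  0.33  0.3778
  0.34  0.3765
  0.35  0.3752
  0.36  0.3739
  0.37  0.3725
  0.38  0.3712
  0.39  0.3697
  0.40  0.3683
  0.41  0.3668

σ√T = 0.42 × 0.7071 = 0.2970
d₁ = [ln(460/464) + (0.089 + 0.42²/2)·0.5] / 0.2970 = [-0.0087 + 0.0886] / 0.2970 = 0.2692 → 0.27
√T = √0.5 = 0.7071
φ(d₁) = φ(0.27) = 0.3847
vega = S·φ(d₁)·√T = 460·0.3847·0.7071 = 125.1298

125.13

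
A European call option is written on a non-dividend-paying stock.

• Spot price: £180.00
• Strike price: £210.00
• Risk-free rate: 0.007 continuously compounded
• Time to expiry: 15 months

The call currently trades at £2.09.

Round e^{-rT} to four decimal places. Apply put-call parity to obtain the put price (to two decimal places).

£30.26

e^(−rT) = e^(−0.007·1.25) = 0.9913
Put-call parity: C − P = S − K·e^(−rT) = 180 − 210·0.9913 = 180 − 208.1730 = -28.1730
P = C − (C − P) = 2.09 − (-28.1730) = 30.2630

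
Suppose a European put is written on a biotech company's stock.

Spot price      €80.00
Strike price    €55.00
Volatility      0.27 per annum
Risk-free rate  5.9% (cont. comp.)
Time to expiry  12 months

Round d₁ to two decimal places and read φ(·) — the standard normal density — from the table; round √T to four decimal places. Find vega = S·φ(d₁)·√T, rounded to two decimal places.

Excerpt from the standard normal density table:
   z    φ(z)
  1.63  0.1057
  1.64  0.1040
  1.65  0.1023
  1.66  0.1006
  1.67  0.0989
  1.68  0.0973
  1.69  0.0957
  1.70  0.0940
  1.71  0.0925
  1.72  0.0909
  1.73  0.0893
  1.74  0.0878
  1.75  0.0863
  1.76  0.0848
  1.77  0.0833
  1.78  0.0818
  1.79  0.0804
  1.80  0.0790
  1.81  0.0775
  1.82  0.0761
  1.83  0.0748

7.02

T = 1;  σ√T = 0.2700
d₁ = [ln(80/55) + (0.059 + 0.27²/2)·1] / 0.2700 = [0.3747 + 0.0955] / 0.2700 = 1.7413 ≈ 1.74
√T = √1 = 1.0000
φ(d₁) = φ(1.74) = 0.0878
vega = S·φ(d₁)·√T = 80·0.0878·1.0000 = 7.0240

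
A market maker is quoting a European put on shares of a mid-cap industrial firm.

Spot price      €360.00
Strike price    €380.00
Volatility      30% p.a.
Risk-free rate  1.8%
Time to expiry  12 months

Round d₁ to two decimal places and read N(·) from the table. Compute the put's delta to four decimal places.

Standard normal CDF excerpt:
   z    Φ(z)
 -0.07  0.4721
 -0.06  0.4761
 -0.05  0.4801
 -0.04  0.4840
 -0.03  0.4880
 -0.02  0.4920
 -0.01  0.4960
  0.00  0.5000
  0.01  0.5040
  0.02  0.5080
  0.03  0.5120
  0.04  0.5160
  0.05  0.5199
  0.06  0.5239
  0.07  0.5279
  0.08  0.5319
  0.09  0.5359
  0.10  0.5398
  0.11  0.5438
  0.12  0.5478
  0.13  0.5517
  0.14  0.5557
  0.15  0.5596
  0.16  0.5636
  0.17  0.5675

σ√T = 0.3 × 1.0000 = 0.3000
d₁ = [ln(360/380) + (0.018 + ½·0.3²)·1] / (σ√T) = (-0.0541 + 0.0630) / 0.3000 = 0.0298 → 0.03
N(d₁) = N(0.03) = 0.5120
Δ_put = N(d₁) − 1 = 0.5120 − 1 = -0.4880

-0.4880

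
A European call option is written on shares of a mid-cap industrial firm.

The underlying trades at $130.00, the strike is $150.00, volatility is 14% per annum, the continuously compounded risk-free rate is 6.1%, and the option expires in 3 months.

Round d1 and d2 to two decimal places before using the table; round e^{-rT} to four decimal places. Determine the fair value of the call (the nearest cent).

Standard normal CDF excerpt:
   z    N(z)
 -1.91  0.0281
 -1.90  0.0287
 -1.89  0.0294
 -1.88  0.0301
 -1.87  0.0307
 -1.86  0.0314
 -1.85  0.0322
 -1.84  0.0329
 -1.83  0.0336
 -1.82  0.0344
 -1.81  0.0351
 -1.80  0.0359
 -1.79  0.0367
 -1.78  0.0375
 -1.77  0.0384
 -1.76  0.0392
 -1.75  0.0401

$0.13

T = 0.25;  σ√T = 0.0700
d₁ = [ln(130/150) + (0.061 + 0.14²/2)·0.25] / 0.0700 = [-0.1431 + 0.0177] / 0.0700 = -1.7914 → -1.79
d₂ = d₁ − σ√T = -1.7914 − 0.0700 = -1.8614 → -1.86
e^(−rT) = e^(−0.061·0.25) = 0.9849
C = 130·N(-1.79) − 150·0.9849·N(-1.86) = 130·0.0367 − 150·0.9849·0.0314 = 4.7710 − 4.6389 = 0.1321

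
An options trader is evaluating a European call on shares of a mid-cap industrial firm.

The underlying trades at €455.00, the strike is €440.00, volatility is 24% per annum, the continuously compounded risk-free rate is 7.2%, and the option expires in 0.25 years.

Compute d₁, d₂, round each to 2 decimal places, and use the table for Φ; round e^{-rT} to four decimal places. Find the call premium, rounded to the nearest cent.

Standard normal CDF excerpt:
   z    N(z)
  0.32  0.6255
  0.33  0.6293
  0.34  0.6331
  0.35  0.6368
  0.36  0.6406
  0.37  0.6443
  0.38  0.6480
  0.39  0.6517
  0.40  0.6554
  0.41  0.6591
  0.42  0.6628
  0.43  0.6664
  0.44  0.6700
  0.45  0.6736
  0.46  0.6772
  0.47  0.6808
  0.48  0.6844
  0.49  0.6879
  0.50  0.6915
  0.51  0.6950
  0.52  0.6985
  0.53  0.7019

€34.55

T = 0.25;  σ√T = 0.1200
d₁ = [ln(455/440) + (0.072 + 0.24²/2)·0.25] / 0.1200 = [0.0335 + 0.0252] / 0.1200 = 0.4894 → 0.49
d₂ = d₁ − σ√T = 0.4894 − 0.1200 = 0.3694 → 0.37
exp(−rT) = exp(−0.072·0.25) = 0.9822
C = 455·N(0.49) − 440·0.9822·N(0.37) = 455·0.6879 − 440·0.9822·0.6443 = 312.9945 − 278.4458 = 34.5487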